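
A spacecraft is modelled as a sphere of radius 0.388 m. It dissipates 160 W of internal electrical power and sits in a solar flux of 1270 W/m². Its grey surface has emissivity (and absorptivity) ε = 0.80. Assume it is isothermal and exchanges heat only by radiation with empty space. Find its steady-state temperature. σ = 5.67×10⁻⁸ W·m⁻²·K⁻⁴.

T ≈ 294 K

At steady state, absorbed solar power + internal power = radiated power.
Absorbed: α·S·A_cross = 0.80·1270·0.4729 = 480.5 W (cross-section πr²).
Total input = 480.5 + 160 = 640.5 W.
Radiated: εσ·A_surf·T⁴ with A_surf = 4πr² = 1.892 m².
T⁴ = 640.5/(0.80·5.67×10⁻⁸·1.892) = 7.464×10⁹ K⁴.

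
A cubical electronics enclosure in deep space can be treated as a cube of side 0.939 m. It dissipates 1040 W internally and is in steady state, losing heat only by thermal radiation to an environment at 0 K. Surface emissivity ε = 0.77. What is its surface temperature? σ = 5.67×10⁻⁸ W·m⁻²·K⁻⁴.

Steady state: internal power = radiated power, P = εσA T⁴.
Radiating area A = 6L² = 5.290 m².
T⁴ = P/(εσA) = 1040/(0.77·5.67×10⁻⁸·5.290) = 4.503×10⁹ K⁴.
T = (4.503×10⁹)^(1/4).

T ≈ 259 K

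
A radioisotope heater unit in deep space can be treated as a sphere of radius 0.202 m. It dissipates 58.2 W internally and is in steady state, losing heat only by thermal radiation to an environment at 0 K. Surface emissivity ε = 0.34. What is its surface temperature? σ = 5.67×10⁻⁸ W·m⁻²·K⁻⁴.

Steady state: internal power = radiated power, P = εσA T⁴.
Radiating area A = 4πr² = 0.5128 m².
T⁴ = P/(εσA) = 58.2/(0.34·5.67×10⁻⁸·0.5128) = 5.888×10⁹ K⁴.
T = (5.888×10⁹)^(1/4).

T ≈ 277 K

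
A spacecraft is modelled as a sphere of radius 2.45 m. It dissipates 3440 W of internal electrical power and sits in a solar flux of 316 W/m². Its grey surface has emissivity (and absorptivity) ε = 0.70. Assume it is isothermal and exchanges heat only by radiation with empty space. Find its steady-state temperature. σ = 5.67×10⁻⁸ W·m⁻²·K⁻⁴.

At steady state, absorbed solar power + internal power = radiated power.
Absorbed: α·S·A_cross = 0.70·316·18.86 = 4171 W (cross-section πr²).
Total input = 4171 + 3440 = 7611 W.
Radiated: εσ·A_surf·T⁴ with A_surf = 4πr² = 75.43 m².
T⁴ = 7611/(0.70·5.67×10⁻⁸·75.43) = 2.542×10⁹ K⁴.

T ≈ 225 K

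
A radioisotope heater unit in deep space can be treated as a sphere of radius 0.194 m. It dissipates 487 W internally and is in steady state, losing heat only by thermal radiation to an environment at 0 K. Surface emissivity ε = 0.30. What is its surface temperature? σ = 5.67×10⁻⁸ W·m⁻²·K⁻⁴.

T ≈ 496 K

Steady state: internal power = radiated power, P = εσA T⁴.
Radiating area A = 4πr² = 0.4729 m².
T⁴ = P/(εσA) = 487/(0.30·5.67×10⁻⁸·0.4729) = 6.054×10¹⁰ K⁴.
T = (6.054×10¹⁰)^(1/4).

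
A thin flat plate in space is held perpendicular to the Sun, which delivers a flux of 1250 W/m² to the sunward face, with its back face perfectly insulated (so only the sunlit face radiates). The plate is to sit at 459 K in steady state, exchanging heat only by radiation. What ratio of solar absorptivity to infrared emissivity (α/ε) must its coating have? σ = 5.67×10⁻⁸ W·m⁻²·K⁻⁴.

α/ε ≈ 2.01

Balance: αS·A = εσ·1A·T⁴ ⇒ α/ε = σT⁴/S.
α/ε = 5.67×10⁻⁸·(459)⁴/1250 = 5.67×10⁻⁸·4.439×10¹⁰/1250.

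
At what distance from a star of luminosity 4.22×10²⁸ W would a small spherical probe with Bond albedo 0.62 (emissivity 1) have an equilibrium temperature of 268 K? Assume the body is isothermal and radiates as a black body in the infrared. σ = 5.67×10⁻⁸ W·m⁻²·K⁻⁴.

d ≈ 1.04×10¹² m

For an isothermal black-emitting sphere, (1−a)S·πr² = σ·4πr²·T⁴ ⇒ S = 4σT⁴/(1−a).
S = 4·5.67×10⁻⁸·(268)⁴/0.380 = 3079 W/m².
Flux falls as S = L/(4πd²), so d = √(L/(4πS)) = √(4.22×10²⁸/(4π·3079)).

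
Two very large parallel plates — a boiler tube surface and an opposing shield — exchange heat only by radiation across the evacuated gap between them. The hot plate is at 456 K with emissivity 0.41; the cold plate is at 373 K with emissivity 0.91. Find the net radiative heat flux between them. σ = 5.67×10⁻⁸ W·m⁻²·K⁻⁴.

q ≈ 534 W/m²

For two infinite grey parallel plates, q = σ(T₁⁴ − T₂⁴)/(1/ε₁ + 1/ε₂ − 1).
T₁⁴ − T₂⁴ = 4.324×10¹⁰ − 1.936×10¹⁰ = 2.388×10¹⁰ K⁴.
1/ε₁ + 1/ε₂ − 1 = 2.439 + 1.099 − 1 = 2.538.
q = 5.67×10⁻⁸ × 2.388×10¹⁰ / 2.538.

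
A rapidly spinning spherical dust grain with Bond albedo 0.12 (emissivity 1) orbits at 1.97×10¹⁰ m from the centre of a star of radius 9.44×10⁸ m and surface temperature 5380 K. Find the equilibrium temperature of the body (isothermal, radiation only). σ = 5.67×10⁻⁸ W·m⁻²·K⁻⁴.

The star's surface emits σT_*⁴; at distance d the flux is S = σT_*⁴(R_*/d)².
S = 5.67×10⁻⁸·(5380)⁴·(9.44×10⁸/1.97×10¹⁰)² = 1.091×10⁵ W/m².
For an isothermal sphere T⁴ = (1−a)S/(4σ) = 4.232×10¹¹ K⁴.

T ≈ 807 K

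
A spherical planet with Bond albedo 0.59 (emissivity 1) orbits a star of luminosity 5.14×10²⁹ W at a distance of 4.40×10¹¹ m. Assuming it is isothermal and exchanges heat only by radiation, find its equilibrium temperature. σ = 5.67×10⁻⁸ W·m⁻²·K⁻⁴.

T ≈ 786 K

First find the stellar flux at distance d: S = L/(4πd²) = 5.14×10²⁹/(4π·(4.40×10¹¹)²) = 2.113×10⁵ W/m².
For an isothermal sphere, absorbed (1−a)S·πr² = emitted σ·4πr²·T⁴, so T⁴ = (1−a)S/(4σ).
T⁴ = 0.410·2.113×10⁵/(4·5.67×10⁻⁸) = 3.819×10¹¹ K⁴.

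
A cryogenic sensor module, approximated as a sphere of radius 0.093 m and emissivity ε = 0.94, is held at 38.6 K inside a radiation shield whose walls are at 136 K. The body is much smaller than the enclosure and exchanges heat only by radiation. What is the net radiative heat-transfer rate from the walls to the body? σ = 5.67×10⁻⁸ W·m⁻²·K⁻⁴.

P_net ≈ 1.97 W

For a small grey body in a large enclosure: P_net = εσA(T_body⁴ − T_wall⁴).
A = 4πr² = 0.1087 m²; T_body⁴ − T_wall⁴ = 2.220×10⁶ − 3.421×10⁸ = -3.399×10⁸ K⁴.
|P_net| = 0.94·5.67×10⁻⁸·0.1087·3.399×10⁸.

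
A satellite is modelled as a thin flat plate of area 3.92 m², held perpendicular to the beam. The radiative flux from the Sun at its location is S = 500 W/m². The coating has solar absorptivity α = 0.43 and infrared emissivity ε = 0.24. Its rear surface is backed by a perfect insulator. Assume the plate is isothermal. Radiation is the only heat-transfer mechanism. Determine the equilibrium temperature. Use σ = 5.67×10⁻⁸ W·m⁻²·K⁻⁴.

At equilibrium, absorbed power = emitted power.
Absorbing cross-section = A = 3.920 m²; emitting surface = A = 3.920 m² (ratio 1).
αS·A_cross = εσ·A_surf·T⁴  ⇒  T⁴ = αS/(ε·1σ).
T⁴ = 0.430·500/(0.24·1·5.67×10⁻⁸) = 1.580×10¹⁰ K⁴.
T = (1.580×10¹⁰)^(1/4).

T ≈ 355 K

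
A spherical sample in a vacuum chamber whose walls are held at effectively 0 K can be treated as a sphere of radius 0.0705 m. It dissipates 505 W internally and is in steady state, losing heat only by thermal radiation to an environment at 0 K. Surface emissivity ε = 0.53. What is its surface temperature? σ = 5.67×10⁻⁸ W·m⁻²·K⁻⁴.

Steady state: internal power = radiated power, P = εσA T⁴.
Radiating area A = 4πr² = 0.06246 m².
T⁴ = P/(εσA) = 505/(0.53·5.67×10⁻⁸·0.06246) = 2.691×10¹¹ K⁴.
T = (2.691×10¹¹)^(1/4).

T ≈ 720 K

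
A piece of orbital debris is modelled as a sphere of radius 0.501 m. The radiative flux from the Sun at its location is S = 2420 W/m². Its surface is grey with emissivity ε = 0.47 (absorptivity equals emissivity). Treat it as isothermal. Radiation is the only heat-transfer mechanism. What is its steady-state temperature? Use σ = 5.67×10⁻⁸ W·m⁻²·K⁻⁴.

At equilibrium, absorbed power = emitted power.
Absorbing cross-section = πr² = 0.7885 m²; emitting surface = 4πr² = 3.154 m² (ratio 4).
εS·A_cross = εσ·A_surf·T⁴  ⇒  T⁴ = S/(4σ)   (ε cancels).
T⁴ = 2420/(4·5.67×10⁻⁸) = 1.067×10¹⁰ K⁴.
T = (1.067×10¹⁰)^(1/4).

T ≈ 321 K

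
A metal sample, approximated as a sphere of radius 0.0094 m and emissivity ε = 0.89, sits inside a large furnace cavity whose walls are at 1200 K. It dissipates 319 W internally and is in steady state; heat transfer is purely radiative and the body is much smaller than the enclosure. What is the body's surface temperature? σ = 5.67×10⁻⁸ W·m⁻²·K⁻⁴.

For a small grey body in a large enclosure, net radiated power = εσA(T⁴ − T_w⁴).
Steady state: P = εσA(T⁴ − T_w⁴) with A = 4πr² = 0.001110 m².
T⁴ = P/(εσA) + T_w⁴ = 319/(0.89·5.67×10⁻⁸·0.001110) + (1200)⁴
    = 5.693×10¹² + 2.074×10¹² = 7.767×10¹² K⁴.

T ≈ 1670 K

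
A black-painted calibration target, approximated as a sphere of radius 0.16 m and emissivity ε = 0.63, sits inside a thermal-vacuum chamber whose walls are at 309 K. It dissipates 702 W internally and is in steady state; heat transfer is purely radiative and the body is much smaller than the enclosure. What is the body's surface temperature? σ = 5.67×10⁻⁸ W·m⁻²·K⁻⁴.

T ≈ 515 K

For a small grey body in a large enclosure, net radiated power = εσA(T⁴ − T_w⁴).
Steady state: P = εσA(T⁴ − T_w⁴) with A = 4πr² = 0.3217 m².
T⁴ = P/(εσA) + T_w⁴ = 702/(0.63·5.67×10⁻⁸·0.3217) + (309)⁴
    = 6.109×10¹⁰ + 9.117×10⁹ = 7.021×10¹⁰ K⁴.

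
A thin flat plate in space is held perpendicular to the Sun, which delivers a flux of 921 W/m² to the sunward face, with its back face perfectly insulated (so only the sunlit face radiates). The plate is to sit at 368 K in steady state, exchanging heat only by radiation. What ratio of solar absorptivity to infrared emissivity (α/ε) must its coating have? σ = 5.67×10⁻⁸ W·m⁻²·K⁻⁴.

Balance: αS·A = εσ·1A·T⁴ ⇒ α/ε = σT⁴/S.
α/ε = 5.67×10⁻⁸·(368)⁴/921 = 5.67×10⁻⁸·1.834×10¹⁰/921.

α/ε ≈ 1.13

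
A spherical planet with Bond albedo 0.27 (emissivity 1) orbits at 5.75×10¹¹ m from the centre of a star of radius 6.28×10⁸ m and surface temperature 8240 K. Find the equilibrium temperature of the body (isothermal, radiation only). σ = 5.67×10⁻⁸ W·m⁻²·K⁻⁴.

T ≈ 178 K

The star's surface emits σT_*⁴; at distance d the flux is S = σT_*⁴(R_*/d)².
S = 5.67×10⁻⁸·(8240)⁴·(6.28×10⁸/5.75×10¹¹)² = 311.8 W/m².
For an isothermal sphere T⁴ = (1−a)S/(4σ) = 1.004×10⁹ K⁴.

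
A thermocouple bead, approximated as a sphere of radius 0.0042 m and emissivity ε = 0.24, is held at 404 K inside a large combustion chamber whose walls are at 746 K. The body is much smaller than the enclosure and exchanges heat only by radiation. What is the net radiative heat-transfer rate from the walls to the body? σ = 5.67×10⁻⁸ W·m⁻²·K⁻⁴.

P_net ≈ 0.854 W

For a small grey body in a large enclosure: P_net = εσA(T_body⁴ − T_wall⁴).
A = 4πr² = 2.217×10⁻⁴ m²; T_body⁴ − T_wall⁴ = 2.664×10¹⁰ − 3.097×10¹¹ = -2.831×10¹¹ K⁴.
|P_net| = 0.24·5.67×10⁻⁸·2.217×10⁻⁴·2.831×10¹¹.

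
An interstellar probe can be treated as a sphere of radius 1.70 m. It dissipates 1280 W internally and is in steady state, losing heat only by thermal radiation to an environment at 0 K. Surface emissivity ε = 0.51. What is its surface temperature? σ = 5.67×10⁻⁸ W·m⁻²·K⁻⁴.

Steady state: internal power = radiated power, P = εσA T⁴.
Radiating area A = 4πr² = 36.32 m².
T⁴ = P/(εσA) = 1280/(0.51·5.67×10⁻⁸·36.32) = 1.219×10⁹ K⁴.
T = (1.219×10⁹)^(1/4).

T ≈ 187 K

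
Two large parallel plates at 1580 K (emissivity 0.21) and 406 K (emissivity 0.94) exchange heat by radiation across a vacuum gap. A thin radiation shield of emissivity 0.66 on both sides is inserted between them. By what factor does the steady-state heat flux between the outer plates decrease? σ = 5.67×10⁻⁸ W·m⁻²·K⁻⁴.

factor ≈ 1.42

Without shield: q₀ = σΔ(T⁴)/(1/ε₁+1/ε₂−1) with denominator 4.826.
With shield the two gaps are in series; the resistances add: (1/ε₁+1/ε_s−1)+(1/ε_s+1/ε₂−1) = 5.277+1.579 = 6.856.
Heat-flux ratio q₀/q = 6.856/4.826.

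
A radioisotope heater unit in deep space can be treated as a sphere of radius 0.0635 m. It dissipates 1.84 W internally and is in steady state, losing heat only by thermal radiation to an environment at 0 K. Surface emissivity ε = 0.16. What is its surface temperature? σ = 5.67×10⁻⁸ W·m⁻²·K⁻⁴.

Steady state: internal power = radiated power, P = εσA T⁴.
Radiating area A = 4πr² = 0.05067 m².
T⁴ = P/(εσA) = 1.84/(0.16·5.67×10⁻⁸·0.05067) = 4.003×10⁹ K⁴.
T = (4.003×10⁹)^(1/4).

T ≈ 252 K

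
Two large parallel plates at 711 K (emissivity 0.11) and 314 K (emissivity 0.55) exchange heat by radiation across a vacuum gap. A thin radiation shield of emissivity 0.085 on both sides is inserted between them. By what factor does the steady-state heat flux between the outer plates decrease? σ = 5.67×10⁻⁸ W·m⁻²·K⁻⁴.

Without shield: q₀ = σΔ(T⁴)/(1/ε₁+1/ε₂−1) with denominator 9.909.
With shield the two gaps are in series; the resistances add: (1/ε₁+1/ε_s−1)+(1/ε_s+1/ε₂−1) = 19.86+12.58 = 32.44.
Heat-flux ratio q₀/q = 32.44/9.909.

factor ≈ 3.27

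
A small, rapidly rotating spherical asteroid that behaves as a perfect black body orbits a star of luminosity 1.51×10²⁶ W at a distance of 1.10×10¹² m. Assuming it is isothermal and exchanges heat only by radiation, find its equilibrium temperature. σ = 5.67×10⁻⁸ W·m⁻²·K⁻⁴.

T ≈ 81.3 K

First find the stellar flux at distance d: S = L/(4πd²) = 1.51×10²⁶/(4π·(1.10×10¹²)²) = 9.931 W/m².
For an isothermal sphere, absorbed (1−a)S·πr² = emitted σ·4πr²·T⁴, so T⁴ = (1−a)S/(4σ).
T⁴ = 1.00·9.931/(4·5.67×10⁻⁸) = 4.379×10⁷ K⁴.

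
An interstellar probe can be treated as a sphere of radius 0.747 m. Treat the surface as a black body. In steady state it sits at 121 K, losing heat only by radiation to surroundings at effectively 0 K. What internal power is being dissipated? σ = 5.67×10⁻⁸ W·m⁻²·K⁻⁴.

P ≈ 85.2 W

Steady state: P = εσA T⁴.
A = 4πr² = 7.012 m²; T⁴ = (121)⁴ = 2.144×10⁸ K⁴.
P = 1.0 × 5.67×10⁻⁸ × 7.012 × 2.144×10⁸.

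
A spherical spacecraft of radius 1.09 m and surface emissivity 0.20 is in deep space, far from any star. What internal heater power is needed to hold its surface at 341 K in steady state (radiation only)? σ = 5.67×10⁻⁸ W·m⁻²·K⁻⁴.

P = εσ·4πr²·T⁴.
4πr² = 14.93 m²; T⁴ = 1.352×10¹⁰ K⁴.
P = 0.20·5.67×10⁻⁸·14.93·1.352×10¹⁰.

P ≈ 2290 W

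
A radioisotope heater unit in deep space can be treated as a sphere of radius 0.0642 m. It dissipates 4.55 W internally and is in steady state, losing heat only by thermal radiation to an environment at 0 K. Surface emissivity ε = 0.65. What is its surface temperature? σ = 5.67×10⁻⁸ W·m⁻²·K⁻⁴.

Steady state: internal power = radiated power, P = εσA T⁴.
Radiating area A = 4πr² = 0.05179 m².
T⁴ = P/(εσA) = 4.55/(0.65·5.67×10⁻⁸·0.05179) = 2.384×10⁹ K⁴.
T = (2.384×10⁹)^(1/4).

T ≈ 221 K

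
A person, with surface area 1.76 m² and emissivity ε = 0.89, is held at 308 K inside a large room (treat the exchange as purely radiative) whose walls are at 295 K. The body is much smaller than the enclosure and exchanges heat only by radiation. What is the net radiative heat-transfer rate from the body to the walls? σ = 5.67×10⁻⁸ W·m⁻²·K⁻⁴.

For a small grey body in a large enclosure: P_net = εσA(T_body⁴ − T_wall⁴).
A = 1.76 m²; T_body⁴ − T_wall⁴ = 8.999×10⁹ − 7.573×10⁹ = 1.426×10⁹ K⁴.
|P_net| = 0.89·5.67×10⁻⁸·1.760·1.426×10⁹.

P_net ≈ 127 W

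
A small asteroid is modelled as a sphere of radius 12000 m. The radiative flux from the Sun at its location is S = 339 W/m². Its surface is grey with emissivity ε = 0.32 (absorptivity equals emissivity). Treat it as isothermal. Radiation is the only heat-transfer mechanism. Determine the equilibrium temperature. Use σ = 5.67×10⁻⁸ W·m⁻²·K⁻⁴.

At equilibrium, absorbed power = emitted power.
Absorbing cross-section = πr² = 4.524×10⁸ m²; emitting surface = 4πr² = 1.810×10⁹ m² (ratio 4).
εS·A_cross = εσ·A_surf·T⁴  ⇒  T⁴ = S/(4σ)   (ε cancels).
T⁴ = 339/(4·5.67×10⁻⁸) = 1.495×10⁹ K⁴.
T = (1.495×10⁹)^(1/4).

T ≈ 197 K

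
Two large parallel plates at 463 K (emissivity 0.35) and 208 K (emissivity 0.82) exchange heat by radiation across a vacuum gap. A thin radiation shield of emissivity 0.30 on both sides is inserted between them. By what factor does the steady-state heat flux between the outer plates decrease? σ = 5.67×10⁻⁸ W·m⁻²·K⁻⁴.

factor ≈ 2.84

Without shield: q₀ = σΔ(T⁴)/(1/ε₁+1/ε₂−1) with denominator 3.077.
With shield the two gaps are in series; the resistances add: (1/ε₁+1/ε_s−1)+(1/ε_s+1/ε₂−1) = 5.190+3.553 = 8.743.
Heat-flux ratio q₀/q = 8.743/3.077.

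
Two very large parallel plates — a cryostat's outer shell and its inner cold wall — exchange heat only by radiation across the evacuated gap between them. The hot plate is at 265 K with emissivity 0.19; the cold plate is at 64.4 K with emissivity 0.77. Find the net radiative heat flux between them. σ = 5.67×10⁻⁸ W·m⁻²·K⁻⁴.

For two infinite grey parallel plates, q = σ(T₁⁴ − T₂⁴)/(1/ε₁ + 1/ε₂ − 1).
T₁⁴ − T₂⁴ = 4.932×10⁹ − 1.720×10⁷ = 4.914×10⁹ K⁴.
1/ε₁ + 1/ε₂ − 1 = 5.263 + 1.299 − 1 = 5.562.
q = 5.67×10⁻⁸ × 4.914×10⁹ / 5.562.

q ≈ 50.1 W/m²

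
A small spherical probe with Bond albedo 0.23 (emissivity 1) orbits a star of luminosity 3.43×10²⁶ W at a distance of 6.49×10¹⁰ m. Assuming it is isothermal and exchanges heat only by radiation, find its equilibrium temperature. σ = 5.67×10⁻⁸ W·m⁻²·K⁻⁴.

T ≈ 385 K

First find the stellar flux at distance d: S = L/(4πd²) = 3.43×10²⁶/(4π·(6.49×10¹⁰)²) = 6480 W/m².
For an isothermal sphere, absorbed (1−a)S·πr² = emitted σ·4πr²·T⁴, so T⁴ = (1−a)S/(4σ).
T⁴ = 0.770·6480/(4·5.67×10⁻⁸) = 2.200×10¹⁰ K⁴.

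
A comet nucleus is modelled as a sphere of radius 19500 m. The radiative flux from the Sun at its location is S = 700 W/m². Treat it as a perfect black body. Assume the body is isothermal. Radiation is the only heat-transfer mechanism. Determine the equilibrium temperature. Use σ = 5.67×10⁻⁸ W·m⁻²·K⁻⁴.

At equilibrium, absorbed power = emitted power.
Absorbing cross-section = πr² = 1.195×10⁹ m²; emitting surface = 4πr² = 4.778×10⁹ m² (ratio 4).
S·A_cross = εσ·A_surf·T⁴  ⇒  T⁴ = S/(4σ).
T⁴ = 1.00·700/(4·5.67×10⁻⁸) = 3.086×10⁹ K⁴.
T = (3.086×10⁹)^(1/4).

T ≈ 236 K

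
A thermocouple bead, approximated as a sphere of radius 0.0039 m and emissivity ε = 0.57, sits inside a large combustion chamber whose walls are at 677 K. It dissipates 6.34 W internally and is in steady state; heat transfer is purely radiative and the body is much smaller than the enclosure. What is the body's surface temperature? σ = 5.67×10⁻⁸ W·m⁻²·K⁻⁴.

For a small grey body in a large enclosure, net radiated power = εσA(T⁴ − T_w⁴).
Steady state: P = εσA(T⁴ − T_w⁴) with A = 4πr² = 1.911×10⁻⁴ m².
T⁴ = P/(εσA) + T_w⁴ = 6.34/(0.57·5.67×10⁻⁸·1.911×10⁻⁴) + (677)⁴
    = 1.026×10¹² + 2.101×10¹¹ = 1.236×10¹² K⁴.

T ≈ 1050 K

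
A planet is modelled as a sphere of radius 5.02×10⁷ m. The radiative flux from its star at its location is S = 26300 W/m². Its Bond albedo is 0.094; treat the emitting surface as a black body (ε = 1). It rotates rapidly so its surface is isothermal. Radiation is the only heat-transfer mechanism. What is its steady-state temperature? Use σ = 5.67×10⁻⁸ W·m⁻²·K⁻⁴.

T ≈ 569 K

At equilibrium, absorbed power = emitted power.
Absorbing cross-section = πr² = 7.917×10¹⁵ m²; emitting surface = 4πr² = 3.167×10¹⁶ m² (ratio 4).
(1−a)S·A_cross = εσ·A_surf·T⁴  ⇒  T⁴ = (1−a)S/(4σ).
T⁴ = 0.906·26300/(4·5.67×10⁻⁸) = 1.051×10¹¹ K⁴.
T = (1.051×10¹¹)^(1/4).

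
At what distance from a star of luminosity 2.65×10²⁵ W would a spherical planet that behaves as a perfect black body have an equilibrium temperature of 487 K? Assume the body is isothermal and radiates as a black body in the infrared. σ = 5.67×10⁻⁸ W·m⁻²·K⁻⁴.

For an isothermal black-emitting sphere, (1−a)S·πr² = σ·4πr²·T⁴ ⇒ S = 4σT⁴/(1−a).
S = 4·5.67×10⁻⁸·(487)⁴/1.00 = 12760 W/m².
Flux falls as S = L/(4πd²), so d = √(L/(4πS)) = √(2.65×10²⁵/(4π·12760)).

d ≈ 1.29×10¹⁰ m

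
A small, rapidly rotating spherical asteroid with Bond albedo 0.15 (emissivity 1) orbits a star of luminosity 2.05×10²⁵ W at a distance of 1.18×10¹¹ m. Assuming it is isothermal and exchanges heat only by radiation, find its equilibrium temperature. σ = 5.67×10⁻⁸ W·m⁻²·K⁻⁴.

T ≈ 145 K

First find the stellar flux at distance d: S = L/(4πd²) = 2.05×10²⁵/(4π·(1.18×10¹¹)²) = 117.2 W/m².
For an isothermal sphere, absorbed (1−a)S·πr² = emitted σ·4πr²·T⁴, so T⁴ = (1−a)S/(4σ).
T⁴ = 0.850·117.2/(4·5.67×10⁻⁸) = 4.391×10⁸ K⁴.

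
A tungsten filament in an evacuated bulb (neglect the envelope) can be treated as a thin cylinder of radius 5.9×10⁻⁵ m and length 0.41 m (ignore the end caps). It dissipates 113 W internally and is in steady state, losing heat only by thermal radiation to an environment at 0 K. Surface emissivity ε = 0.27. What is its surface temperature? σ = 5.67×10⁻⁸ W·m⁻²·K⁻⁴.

Steady state: internal power = radiated power, P = εσA T⁴.
Radiating area A = 2πrL = 1.520×10⁻⁴ m².
T⁴ = P/(εσA) = 113/(0.27·5.67×10⁻⁸·1.520×10⁻⁴) = 4.856×10¹³ K⁴.
T = (4.856×10¹³)^(1/4).

T ≈ 2640 K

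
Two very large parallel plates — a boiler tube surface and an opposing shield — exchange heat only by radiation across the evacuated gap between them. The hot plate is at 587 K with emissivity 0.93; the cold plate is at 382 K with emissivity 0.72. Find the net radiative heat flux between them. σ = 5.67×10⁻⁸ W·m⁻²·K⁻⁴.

For two infinite grey parallel plates, q = σ(T₁⁴ − T₂⁴)/(1/ε₁ + 1/ε₂ − 1).
T₁⁴ − T₂⁴ = 1.187×10¹¹ − 2.129×10¹⁰ = 9.743×10¹⁰ K⁴.
1/ε₁ + 1/ε₂ − 1 = 1.075 + 1.389 − 1 = 1.464.
q = 5.67×10⁻⁸ × 9.743×10¹⁰ / 1.464.

q ≈ 3770 W/m²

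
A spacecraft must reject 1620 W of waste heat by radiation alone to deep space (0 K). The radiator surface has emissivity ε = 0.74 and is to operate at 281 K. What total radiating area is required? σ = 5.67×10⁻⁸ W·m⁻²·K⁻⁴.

A ≈ 6.19 m²

P = εσA T⁴ ⇒ A = P/(εσT⁴).
T⁴ = 6.235×10⁹ K⁴.
A = 1620/(0.74 × 5.67×10⁻⁸ × 6.235×10⁹).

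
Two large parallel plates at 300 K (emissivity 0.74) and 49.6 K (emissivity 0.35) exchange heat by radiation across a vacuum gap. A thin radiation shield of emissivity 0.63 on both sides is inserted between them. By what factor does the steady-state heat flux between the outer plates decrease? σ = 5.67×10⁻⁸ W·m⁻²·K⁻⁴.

Without shield: q₀ = σΔ(T⁴)/(1/ε₁+1/ε₂−1) with denominator 3.208.
With shield the two gaps are in series; the resistances add: (1/ε₁+1/ε_s−1)+(1/ε_s+1/ε₂−1) = 1.939+3.444 = 5.383.
Heat-flux ratio q₀/q = 5.383/3.208.

factor ≈ 1.68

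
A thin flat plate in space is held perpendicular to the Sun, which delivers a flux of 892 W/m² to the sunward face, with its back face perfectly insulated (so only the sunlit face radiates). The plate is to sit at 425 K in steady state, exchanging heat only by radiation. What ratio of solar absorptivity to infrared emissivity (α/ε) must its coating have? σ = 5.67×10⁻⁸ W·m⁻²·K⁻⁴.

α/ε ≈ 2.07

Balance: αS·A = εσ·1A·T⁴ ⇒ α/ε = σT⁴/S.
α/ε = 5.67×10⁻⁸·(425)⁴/892 = 5.67×10⁻⁸·3.263×10¹⁰/892.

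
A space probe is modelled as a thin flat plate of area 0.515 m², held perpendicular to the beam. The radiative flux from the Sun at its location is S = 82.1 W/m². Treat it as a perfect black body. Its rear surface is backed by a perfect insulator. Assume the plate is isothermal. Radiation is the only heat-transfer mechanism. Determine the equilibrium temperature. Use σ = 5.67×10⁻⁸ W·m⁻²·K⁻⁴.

T ≈ 195 K

At equilibrium, absorbed power = emitted power.
Absorbing cross-section = A = 0.5150 m²; emitting surface = A = 0.5150 m² (ratio 1).
S·A_cross = εσ·A_surf·T⁴  ⇒  T⁴ = S/(1σ).
T⁴ = 1.00·82.1/(1·5.67×10⁻⁸) = 1.448×10⁹ K⁴.
T = (1.448×10⁹)^(1/4).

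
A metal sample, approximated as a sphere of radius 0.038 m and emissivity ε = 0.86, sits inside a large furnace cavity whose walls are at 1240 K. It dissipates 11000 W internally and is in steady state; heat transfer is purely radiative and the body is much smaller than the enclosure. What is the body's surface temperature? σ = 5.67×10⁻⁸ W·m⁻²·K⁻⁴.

For a small grey body in a large enclosure, net radiated power = εσA(T⁴ − T_w⁴).
Steady state: P = εσA(T⁴ − T_w⁴) with A = 4πr² = 0.01815 m².
T⁴ = P/(εσA) + T_w⁴ = 11000/(0.86·5.67×10⁻⁸·0.01815) + (1240)⁴
    = 1.243×10¹³ + 2.364×10¹² = 1.480×10¹³ K⁴.

T ≈ 1960 K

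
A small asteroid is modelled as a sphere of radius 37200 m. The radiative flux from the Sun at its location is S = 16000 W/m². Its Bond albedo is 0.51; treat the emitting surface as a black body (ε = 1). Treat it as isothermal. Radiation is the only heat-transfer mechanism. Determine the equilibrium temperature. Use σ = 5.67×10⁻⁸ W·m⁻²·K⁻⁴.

At equilibrium, absorbed power = emitted power.
Absorbing cross-section = πr² = 4.347×10⁹ m²; emitting surface = 4πr² = 1.739×10¹⁰ m² (ratio 4).
(1−a)S·A_cross = εσ·A_surf·T⁴  ⇒  T⁴ = (1−a)S/(4σ).
T⁴ = 0.490·16000/(4·5.67×10⁻⁸) = 3.457×10¹⁰ K⁴.
T = (3.457×10¹⁰)^(1/4).

T ≈ 431 K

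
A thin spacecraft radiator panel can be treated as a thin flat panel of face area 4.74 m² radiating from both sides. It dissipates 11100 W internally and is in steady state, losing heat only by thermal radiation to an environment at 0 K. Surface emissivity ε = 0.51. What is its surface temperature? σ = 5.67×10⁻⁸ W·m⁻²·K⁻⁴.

T ≈ 449 K

Steady state: internal power = radiated power, P = εσA T⁴.
Radiating area A = 2·4.74 = 9.480 m².
T⁴ = P/(εσA) = 11100/(0.51·5.67×10⁻⁸·9.480) = 4.049×10¹⁰ K⁴.
T = (4.049×10¹⁰)^(1/4).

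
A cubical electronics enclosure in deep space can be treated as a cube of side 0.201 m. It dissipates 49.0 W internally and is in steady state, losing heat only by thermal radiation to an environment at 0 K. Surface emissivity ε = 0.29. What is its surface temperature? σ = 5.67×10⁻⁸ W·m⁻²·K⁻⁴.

T ≈ 333 K

Steady state: internal power = radiated power, P = εσA T⁴.
Radiating area A = 6L² = 0.2424 m².
T⁴ = P/(εσA) = 49.0/(0.29·5.67×10⁻⁸·0.2424) = 1.229×10¹⁰ K⁴.
T = (1.229×10¹⁰)^(1/4).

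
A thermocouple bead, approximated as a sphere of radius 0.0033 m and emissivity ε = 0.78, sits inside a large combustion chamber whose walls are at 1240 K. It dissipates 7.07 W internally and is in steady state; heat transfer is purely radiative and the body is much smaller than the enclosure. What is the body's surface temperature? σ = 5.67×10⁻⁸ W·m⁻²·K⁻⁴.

T ≈ 1370 K

For a small grey body in a large enclosure, net radiated power = εσA(T⁴ − T_w⁴).
Steady state: P = εσA(T⁴ − T_w⁴) with A = 4πr² = 1.368×10⁻⁴ m².
T⁴ = P/(εσA) + T_w⁴ = 7.07/(0.78·5.67×10⁻⁸·1.368×10⁻⁴) + (1240)⁴
    = 1.168×10¹² + 2.364×10¹² = 3.532×10¹² K⁴.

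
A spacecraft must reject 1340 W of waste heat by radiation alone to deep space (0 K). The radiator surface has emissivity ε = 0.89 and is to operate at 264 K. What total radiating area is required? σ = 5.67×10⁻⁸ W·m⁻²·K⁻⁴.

A ≈ 5.47 m²

P = εσA T⁴ ⇒ A = P/(εσT⁴).
T⁴ = 4.858×10⁹ K⁴.
A = 1340/(0.89 × 5.67×10⁻⁸ × 4.858×10⁹).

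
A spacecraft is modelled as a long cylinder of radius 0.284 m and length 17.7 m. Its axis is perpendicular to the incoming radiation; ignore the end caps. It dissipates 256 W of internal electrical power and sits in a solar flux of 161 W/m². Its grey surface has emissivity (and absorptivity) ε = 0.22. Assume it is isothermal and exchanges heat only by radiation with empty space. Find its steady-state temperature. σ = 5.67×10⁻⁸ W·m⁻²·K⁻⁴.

At steady state, absorbed solar power + internal power = radiated power.
Absorbed: α·S·A_cross = 0.22·161·10.05 = 356.1 W (cross-section 2rL).
Total input = 356.1 + 256 = 612.1 W.
Radiated: εσ·A_surf·T⁴ with A_surf = 2πrL = 31.58 m².
T⁴ = 612.1/(0.22·5.67×10⁻⁸·31.58) = 1.554×10⁹ K⁴.

T ≈ 199 K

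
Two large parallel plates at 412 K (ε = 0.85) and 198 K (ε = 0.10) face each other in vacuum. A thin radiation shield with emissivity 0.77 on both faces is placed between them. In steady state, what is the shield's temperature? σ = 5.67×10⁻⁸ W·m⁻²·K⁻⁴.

In steady state the net flux on the hot side equals that on the cold side.
σ(T₁⁴−T_s⁴)/D₁ = σ(T_s⁴−T₂⁴)/D₂, with D₁ = 1/ε₁+1/ε_s−1 = 1.475, D₂ = 1/ε_s+1/ε₂−1 = 10.30.
Solve for T_s⁴: T_s⁴ = (D₂·T₁⁴ + D₁·T₂⁴)/(D₁+D₂) = 2.540×10¹⁰ K⁴.

T_s ≈ 399 K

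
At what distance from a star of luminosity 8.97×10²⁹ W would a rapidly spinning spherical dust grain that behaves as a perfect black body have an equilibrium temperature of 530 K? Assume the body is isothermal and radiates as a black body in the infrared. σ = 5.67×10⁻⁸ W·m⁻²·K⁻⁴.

d ≈ 2.00×10¹² m

For an isothermal black-emitting sphere, (1−a)S·πr² = σ·4πr²·T⁴ ⇒ S = 4σT⁴/(1−a).
S = 4·5.67×10⁻⁸·(530)⁴/1.00 = 17900 W/m².
Flux falls as S = L/(4πd²), so d = √(L/(4πS)) = √(8.97×10²⁹/(4π·17900)).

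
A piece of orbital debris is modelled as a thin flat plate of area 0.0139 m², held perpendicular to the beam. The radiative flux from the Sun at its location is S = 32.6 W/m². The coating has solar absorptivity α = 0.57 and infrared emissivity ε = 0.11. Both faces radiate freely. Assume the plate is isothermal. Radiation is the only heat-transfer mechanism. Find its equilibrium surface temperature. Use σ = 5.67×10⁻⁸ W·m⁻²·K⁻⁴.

T ≈ 196 K

At equilibrium, absorbed power = emitted power.
Absorbing cross-section = A = 0.01390 m²; emitting surface = 2A = 0.02780 m² (ratio 2).
αS·A_cross = εσ·A_surf·T⁴  ⇒  T⁴ = αS/(ε·2σ).
T⁴ = 0.570·32.6/(0.11·2·5.67×10⁻⁸) = 1.490×10⁹ K⁴.
T = (1.490×10⁹)^(1/4).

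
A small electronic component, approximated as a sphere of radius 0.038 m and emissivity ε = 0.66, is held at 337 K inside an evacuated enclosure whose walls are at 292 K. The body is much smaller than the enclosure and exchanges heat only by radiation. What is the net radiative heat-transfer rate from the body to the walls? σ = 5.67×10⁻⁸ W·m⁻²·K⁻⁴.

P_net ≈ 3.82 W

For a small grey body in a large enclosure: P_net = εσA(T_body⁴ − T_wall⁴).
A = 4πr² = 0.01815 m²; T_body⁴ − T_wall⁴ = 1.290×10¹⁰ − 7.270×10⁹ = 5.628×10⁹ K⁴.
|P_net| = 0.66·5.67×10⁻⁸·0.01815·5.628×10⁹.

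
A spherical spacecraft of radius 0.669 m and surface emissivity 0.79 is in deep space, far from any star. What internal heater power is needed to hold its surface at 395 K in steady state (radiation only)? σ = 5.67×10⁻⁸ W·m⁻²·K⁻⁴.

P ≈ 6130 W

P = εσ·4πr²·T⁴.
4πr² = 5.624 m²; T⁴ = 2.434×10¹⁰ K⁴.
P = 0.79·5.67×10⁻⁸·5.624·2.434×10¹⁰.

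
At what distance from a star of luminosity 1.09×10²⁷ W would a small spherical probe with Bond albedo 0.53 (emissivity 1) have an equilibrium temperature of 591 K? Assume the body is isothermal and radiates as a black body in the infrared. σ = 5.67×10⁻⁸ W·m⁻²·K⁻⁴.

For an isothermal black-emitting sphere, (1−a)S·πr² = σ·4πr²·T⁴ ⇒ S = 4σT⁴/(1−a).
S = 4·5.67×10⁻⁸·(591)⁴/0.470 = 58870 W/m².
Flux falls as S = L/(4πd²), so d = √(L/(4πS)) = √(1.09×10²⁷/(4π·58870)).

d ≈ 3.84×10¹⁰ m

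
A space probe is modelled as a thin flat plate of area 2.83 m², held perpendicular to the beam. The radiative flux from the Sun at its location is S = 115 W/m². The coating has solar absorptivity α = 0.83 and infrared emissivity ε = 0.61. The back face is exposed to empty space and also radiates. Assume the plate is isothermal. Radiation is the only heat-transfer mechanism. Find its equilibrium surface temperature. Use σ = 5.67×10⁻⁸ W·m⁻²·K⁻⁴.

T ≈ 193 K

At equilibrium, absorbed power = emitted power.
Absorbing cross-section = A = 2.830 m²; emitting surface = 2A = 5.660 m² (ratio 2).
αS·A_cross = εσ·A_surf·T⁴  ⇒  T⁴ = αS/(ε·2σ).
T⁴ = 0.830·115/(0.61·2·5.67×10⁻⁸) = 1.380×10⁹ K⁴.
T = (1.380×10⁹)^(1/4).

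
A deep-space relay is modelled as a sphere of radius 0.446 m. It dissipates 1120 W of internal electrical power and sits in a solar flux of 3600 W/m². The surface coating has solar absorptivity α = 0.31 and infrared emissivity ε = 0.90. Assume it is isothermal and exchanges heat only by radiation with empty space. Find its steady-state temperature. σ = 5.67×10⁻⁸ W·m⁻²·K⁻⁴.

T ≈ 345 K

At steady state, absorbed solar power + internal power = radiated power.
Absorbed: α·S·A_cross = 0.31·3600·0.6249 = 697.4 W (cross-section πr²).
Total input = 697.4 + 1120 = 1817 W.
Radiated: εσ·A_surf·T⁴ with A_surf = 4πr² = 2.500 m².
T⁴ = 1817/(0.90·5.67×10⁻⁸·2.500) = 1.425×10¹⁰ K⁴.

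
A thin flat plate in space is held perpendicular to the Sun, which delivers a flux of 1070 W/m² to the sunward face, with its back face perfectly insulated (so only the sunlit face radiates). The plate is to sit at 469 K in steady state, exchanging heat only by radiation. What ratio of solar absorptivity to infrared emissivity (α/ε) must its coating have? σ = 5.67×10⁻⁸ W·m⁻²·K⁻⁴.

α/ε ≈ 2.56

Balance: αS·A = εσ·1A·T⁴ ⇒ α/ε = σT⁴/S.
α/ε = 5.67×10⁻⁸·(469)⁴/1070 = 5.67×10⁻⁸·4.838×10¹⁰/1070.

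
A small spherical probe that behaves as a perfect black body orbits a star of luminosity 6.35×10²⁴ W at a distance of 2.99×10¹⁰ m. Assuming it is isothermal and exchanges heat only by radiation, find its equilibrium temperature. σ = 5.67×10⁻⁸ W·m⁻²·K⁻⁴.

T ≈ 223 K

First find the stellar flux at distance d: S = L/(4πd²) = 6.35×10²⁴/(4π·(2.99×10¹⁰)²) = 565.2 W/m².
For an isothermal sphere, absorbed (1−a)S·πr² = emitted σ·4πr²·T⁴, so T⁴ = (1−a)S/(4σ).
T⁴ = 1.00·565.2/(4·5.67×10⁻⁸) = 2.492×10⁹ K⁴.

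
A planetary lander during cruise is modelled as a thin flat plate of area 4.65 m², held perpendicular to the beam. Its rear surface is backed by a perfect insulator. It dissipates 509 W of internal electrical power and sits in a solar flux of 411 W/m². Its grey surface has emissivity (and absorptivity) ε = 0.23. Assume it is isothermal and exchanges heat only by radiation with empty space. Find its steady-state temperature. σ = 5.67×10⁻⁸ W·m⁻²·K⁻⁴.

At steady state, absorbed solar power + internal power = radiated power.
Absorbed: α·S·A_cross = 0.23·411·4.650 = 439.6 W (cross-section A).
Total input = 439.6 + 509 = 948.6 W.
Radiated: εσ·A_surf·T⁴ with A_surf = A = 4.650 m².
T⁴ = 948.6/(0.23·5.67×10⁻⁸·4.650) = 1.564×10¹⁰ K⁴.

T ≈ 354 K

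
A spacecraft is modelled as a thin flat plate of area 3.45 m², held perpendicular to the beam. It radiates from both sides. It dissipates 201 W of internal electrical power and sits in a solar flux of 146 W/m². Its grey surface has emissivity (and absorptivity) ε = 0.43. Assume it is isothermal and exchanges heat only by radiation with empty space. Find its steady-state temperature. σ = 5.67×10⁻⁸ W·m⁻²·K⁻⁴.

At steady state, absorbed solar power + internal power = radiated power.
Absorbed: α·S·A_cross = 0.43·146·3.450 = 216.6 W (cross-section A).
Total input = 216.6 + 201 = 417.6 W.
Radiated: εσ·A_surf·T⁴ with A_surf = 2A = 6.900 m².
T⁴ = 417.6/(0.43·5.67×10⁻⁸·6.900) = 2.482×10⁹ K⁴.

T ≈ 223 K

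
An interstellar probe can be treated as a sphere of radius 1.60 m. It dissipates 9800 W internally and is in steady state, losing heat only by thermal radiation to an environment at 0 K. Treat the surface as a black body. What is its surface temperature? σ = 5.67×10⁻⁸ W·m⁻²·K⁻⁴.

T ≈ 271 K

Steady state: internal power = radiated power, P = εσA T⁴.
Radiating area A = 4πr² = 32.17 m².
T⁴ = P/(εσA) = 9800/(1.0·5.67×10⁻⁸·32.17) = 5.373×10⁹ K⁴.
T = (5.373×10⁹)^(1/4).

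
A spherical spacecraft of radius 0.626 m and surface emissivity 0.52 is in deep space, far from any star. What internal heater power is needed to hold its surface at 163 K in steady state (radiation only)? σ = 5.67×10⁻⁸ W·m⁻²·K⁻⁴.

P ≈ 102 W

P = εσ·4πr²·T⁴.
4πr² = 4.924 m²; T⁴ = 7.059×10⁸ K⁴.
P = 0.52·5.67×10⁻⁸·4.924·7.059×10⁸.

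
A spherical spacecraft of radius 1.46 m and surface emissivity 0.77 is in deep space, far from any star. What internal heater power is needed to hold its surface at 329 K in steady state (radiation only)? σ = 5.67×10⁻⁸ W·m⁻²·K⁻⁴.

P ≈ 13700 W

P = εσ·4πr²·T⁴.
4πr² = 26.79 m²; T⁴ = 1.172×10¹⁰ K⁴.
P = 0.77·5.67×10⁻⁸·26.79·1.172×10¹⁰.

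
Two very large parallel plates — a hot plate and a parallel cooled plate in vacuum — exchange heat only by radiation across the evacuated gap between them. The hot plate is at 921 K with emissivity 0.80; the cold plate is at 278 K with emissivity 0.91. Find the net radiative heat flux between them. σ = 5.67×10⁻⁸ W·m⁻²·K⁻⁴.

q ≈ 30000 W/m²

For two infinite grey parallel plates, q = σ(T₁⁴ − T₂⁴)/(1/ε₁ + 1/ε₂ − 1).
T₁⁴ − T₂⁴ = 7.195×10¹¹ − 5.973×10⁹ = 7.135×10¹¹ K⁴.
1/ε₁ + 1/ε₂ − 1 = 1.250 + 1.099 − 1 = 1.349.
q = 5.67×10⁻⁸ × 7.135×10¹¹ / 1.349.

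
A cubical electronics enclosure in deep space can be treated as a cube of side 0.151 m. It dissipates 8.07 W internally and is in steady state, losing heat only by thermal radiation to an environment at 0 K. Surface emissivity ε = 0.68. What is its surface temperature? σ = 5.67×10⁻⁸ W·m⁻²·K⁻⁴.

Steady state: internal power = radiated power, P = εσA T⁴.
Radiating area A = 6L² = 0.1368 m².
T⁴ = P/(εσA) = 8.07/(0.68·5.67×10⁻⁸·0.1368) = 1.530×10⁹ K⁴.
T = (1.530×10⁹)^(1/4).

T ≈ 198 K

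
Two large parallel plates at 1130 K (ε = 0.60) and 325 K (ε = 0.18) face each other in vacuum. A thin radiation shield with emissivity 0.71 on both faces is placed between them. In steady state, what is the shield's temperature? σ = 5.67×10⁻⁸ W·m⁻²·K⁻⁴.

In steady state the net flux on the hot side equals that on the cold side.
σ(T₁⁴−T_s⁴)/D₁ = σ(T_s⁴−T₂⁴)/D₂, with D₁ = 1/ε₁+1/ε_s−1 = 2.075, D₂ = 1/ε_s+1/ε₂−1 = 5.964.
Solve for T_s⁴: T_s⁴ = (D₂·T₁⁴ + D₁·T₂⁴)/(D₁+D₂) = 1.212×10¹² K⁴.

T_s ≈ 1050 K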